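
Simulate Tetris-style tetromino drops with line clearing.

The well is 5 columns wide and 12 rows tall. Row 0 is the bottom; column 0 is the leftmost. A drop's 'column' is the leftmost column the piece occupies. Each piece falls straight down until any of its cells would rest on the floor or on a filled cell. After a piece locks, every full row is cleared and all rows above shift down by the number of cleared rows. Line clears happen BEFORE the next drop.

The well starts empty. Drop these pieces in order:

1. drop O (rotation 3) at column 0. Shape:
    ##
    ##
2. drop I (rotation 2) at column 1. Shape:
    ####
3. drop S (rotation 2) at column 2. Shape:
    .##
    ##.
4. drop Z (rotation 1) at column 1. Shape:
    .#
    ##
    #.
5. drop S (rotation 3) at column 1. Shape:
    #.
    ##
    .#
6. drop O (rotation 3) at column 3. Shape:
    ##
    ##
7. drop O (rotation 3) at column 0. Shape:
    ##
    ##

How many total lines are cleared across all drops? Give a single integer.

Drop 1: O rot3 at col 0 lands with bottom-row=0; cleared 0 line(s) (total 0); column heights now [2 2 0 0 0], max=2
Drop 2: I rot2 at col 1 lands with bottom-row=2; cleared 0 line(s) (total 0); column heights now [2 3 3 3 3], max=3
Drop 3: S rot2 at col 2 lands with bottom-row=3; cleared 0 line(s) (total 0); column heights now [2 3 4 5 5], max=5
Drop 4: Z rot1 at col 1 lands with bottom-row=3; cleared 0 line(s) (total 0); column heights now [2 5 6 5 5], max=6
Drop 5: S rot3 at col 1 lands with bottom-row=6; cleared 0 line(s) (total 0); column heights now [2 9 8 5 5], max=9
Drop 6: O rot3 at col 3 lands with bottom-row=5; cleared 0 line(s) (total 0); column heights now [2 9 8 7 7], max=9
Drop 7: O rot3 at col 0 lands with bottom-row=9; cleared 0 line(s) (total 0); column heights now [11 11 8 7 7], max=11

Answer: 0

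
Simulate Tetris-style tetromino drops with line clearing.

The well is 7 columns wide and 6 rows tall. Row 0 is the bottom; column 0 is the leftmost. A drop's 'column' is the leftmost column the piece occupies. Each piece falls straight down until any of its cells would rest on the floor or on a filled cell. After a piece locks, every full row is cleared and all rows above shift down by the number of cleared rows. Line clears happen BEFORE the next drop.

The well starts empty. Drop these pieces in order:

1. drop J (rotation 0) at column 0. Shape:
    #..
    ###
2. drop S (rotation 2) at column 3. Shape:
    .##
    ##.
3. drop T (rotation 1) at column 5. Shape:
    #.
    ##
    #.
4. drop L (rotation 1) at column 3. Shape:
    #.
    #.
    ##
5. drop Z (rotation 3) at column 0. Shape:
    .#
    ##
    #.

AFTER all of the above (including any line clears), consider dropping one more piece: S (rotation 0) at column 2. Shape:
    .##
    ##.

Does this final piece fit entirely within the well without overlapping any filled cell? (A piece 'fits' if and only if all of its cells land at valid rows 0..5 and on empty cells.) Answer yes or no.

Answer: no

Derivation:
Drop 1: J rot0 at col 0 lands with bottom-row=0; cleared 0 line(s) (total 0); column heights now [2 1 1 0 0 0 0], max=2
Drop 2: S rot2 at col 3 lands with bottom-row=0; cleared 0 line(s) (total 0); column heights now [2 1 1 1 2 2 0], max=2
Drop 3: T rot1 at col 5 lands with bottom-row=2; cleared 0 line(s) (total 0); column heights now [2 1 1 1 2 5 4], max=5
Drop 4: L rot1 at col 3 lands with bottom-row=2; cleared 0 line(s) (total 0); column heights now [2 1 1 5 3 5 4], max=5
Drop 5: Z rot3 at col 0 lands with bottom-row=2; cleared 0 line(s) (total 0); column heights now [4 5 1 5 3 5 4], max=5
Test piece S rot0 at col 2 (width 3): heights before test = [4 5 1 5 3 5 4]; fits = False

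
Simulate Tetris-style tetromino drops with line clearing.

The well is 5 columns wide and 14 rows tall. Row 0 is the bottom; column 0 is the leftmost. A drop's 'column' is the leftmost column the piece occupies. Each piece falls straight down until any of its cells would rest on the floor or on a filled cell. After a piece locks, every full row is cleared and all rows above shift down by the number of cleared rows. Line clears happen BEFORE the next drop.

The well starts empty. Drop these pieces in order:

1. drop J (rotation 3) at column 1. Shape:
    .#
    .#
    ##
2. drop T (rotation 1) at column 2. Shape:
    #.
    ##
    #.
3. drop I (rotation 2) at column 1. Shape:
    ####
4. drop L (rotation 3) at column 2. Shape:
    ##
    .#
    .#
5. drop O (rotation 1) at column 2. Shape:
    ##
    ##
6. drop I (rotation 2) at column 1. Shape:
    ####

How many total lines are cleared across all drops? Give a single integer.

Drop 1: J rot3 at col 1 lands with bottom-row=0; cleared 0 line(s) (total 0); column heights now [0 1 3 0 0], max=3
Drop 2: T rot1 at col 2 lands with bottom-row=3; cleared 0 line(s) (total 0); column heights now [0 1 6 5 0], max=6
Drop 3: I rot2 at col 1 lands with bottom-row=6; cleared 0 line(s) (total 0); column heights now [0 7 7 7 7], max=7
Drop 4: L rot3 at col 2 lands with bottom-row=7; cleared 0 line(s) (total 0); column heights now [0 7 10 10 7], max=10
Drop 5: O rot1 at col 2 lands with bottom-row=10; cleared 0 line(s) (total 0); column heights now [0 7 12 12 7], max=12
Drop 6: I rot2 at col 1 lands with bottom-row=12; cleared 0 line(s) (total 0); column heights now [0 13 13 13 13], max=13

Answer: 0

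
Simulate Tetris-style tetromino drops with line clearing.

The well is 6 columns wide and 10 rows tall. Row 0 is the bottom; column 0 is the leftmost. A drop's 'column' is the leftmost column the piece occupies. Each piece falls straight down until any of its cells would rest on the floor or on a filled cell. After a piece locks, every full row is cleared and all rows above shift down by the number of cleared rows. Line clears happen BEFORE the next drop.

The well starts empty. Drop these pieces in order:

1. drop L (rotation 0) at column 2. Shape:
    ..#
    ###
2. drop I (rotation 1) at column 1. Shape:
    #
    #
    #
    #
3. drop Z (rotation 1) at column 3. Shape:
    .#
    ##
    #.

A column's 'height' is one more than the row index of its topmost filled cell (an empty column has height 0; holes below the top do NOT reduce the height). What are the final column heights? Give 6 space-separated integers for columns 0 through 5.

Answer: 0 4 1 3 4 0

Derivation:
Drop 1: L rot0 at col 2 lands with bottom-row=0; cleared 0 line(s) (total 0); column heights now [0 0 1 1 2 0], max=2
Drop 2: I rot1 at col 1 lands with bottom-row=0; cleared 0 line(s) (total 0); column heights now [0 4 1 1 2 0], max=4
Drop 3: Z rot1 at col 3 lands with bottom-row=1; cleared 0 line(s) (total 0); column heights now [0 4 1 3 4 0], max=4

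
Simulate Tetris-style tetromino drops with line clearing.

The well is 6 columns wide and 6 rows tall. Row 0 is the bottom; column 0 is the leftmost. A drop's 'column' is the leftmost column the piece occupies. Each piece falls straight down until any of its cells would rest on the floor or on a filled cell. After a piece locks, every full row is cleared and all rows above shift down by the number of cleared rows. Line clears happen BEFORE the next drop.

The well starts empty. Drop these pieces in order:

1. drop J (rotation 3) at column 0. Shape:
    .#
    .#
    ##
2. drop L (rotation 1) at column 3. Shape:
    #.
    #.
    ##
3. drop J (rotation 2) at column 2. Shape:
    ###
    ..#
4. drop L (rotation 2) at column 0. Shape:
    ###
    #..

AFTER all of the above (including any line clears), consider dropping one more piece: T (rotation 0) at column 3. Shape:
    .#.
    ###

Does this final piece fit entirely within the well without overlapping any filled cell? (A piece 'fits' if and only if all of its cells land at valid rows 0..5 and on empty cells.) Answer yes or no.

Drop 1: J rot3 at col 0 lands with bottom-row=0; cleared 0 line(s) (total 0); column heights now [1 3 0 0 0 0], max=3
Drop 2: L rot1 at col 3 lands with bottom-row=0; cleared 0 line(s) (total 0); column heights now [1 3 0 3 1 0], max=3
Drop 3: J rot2 at col 2 lands with bottom-row=2; cleared 0 line(s) (total 0); column heights now [1 3 4 4 4 0], max=4
Drop 4: L rot2 at col 0 lands with bottom-row=3; cleared 0 line(s) (total 0); column heights now [5 5 5 4 4 0], max=5
Test piece T rot0 at col 3 (width 3): heights before test = [5 5 5 4 4 0]; fits = True

Answer: yes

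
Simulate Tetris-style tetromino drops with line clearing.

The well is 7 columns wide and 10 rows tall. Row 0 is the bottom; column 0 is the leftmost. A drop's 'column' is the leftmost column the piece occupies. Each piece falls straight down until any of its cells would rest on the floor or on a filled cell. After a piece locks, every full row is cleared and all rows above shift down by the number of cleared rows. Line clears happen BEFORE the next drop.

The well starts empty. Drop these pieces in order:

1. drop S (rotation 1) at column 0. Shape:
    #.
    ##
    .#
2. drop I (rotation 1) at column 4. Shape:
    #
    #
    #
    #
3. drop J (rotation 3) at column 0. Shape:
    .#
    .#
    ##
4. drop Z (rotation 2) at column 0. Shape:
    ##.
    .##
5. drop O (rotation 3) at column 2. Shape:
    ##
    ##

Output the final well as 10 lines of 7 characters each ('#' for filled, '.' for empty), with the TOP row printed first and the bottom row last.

Drop 1: S rot1 at col 0 lands with bottom-row=0; cleared 0 line(s) (total 0); column heights now [3 2 0 0 0 0 0], max=3
Drop 2: I rot1 at col 4 lands with bottom-row=0; cleared 0 line(s) (total 0); column heights now [3 2 0 0 4 0 0], max=4
Drop 3: J rot3 at col 0 lands with bottom-row=3; cleared 0 line(s) (total 0); column heights now [4 6 0 0 4 0 0], max=6
Drop 4: Z rot2 at col 0 lands with bottom-row=6; cleared 0 line(s) (total 0); column heights now [8 8 7 0 4 0 0], max=8
Drop 5: O rot3 at col 2 lands with bottom-row=7; cleared 0 line(s) (total 0); column heights now [8 8 9 9 4 0 0], max=9

Answer: .......
..##...
####...
.##....
.#.....
.#.....
##..#..
#...#..
##..#..
.#..#..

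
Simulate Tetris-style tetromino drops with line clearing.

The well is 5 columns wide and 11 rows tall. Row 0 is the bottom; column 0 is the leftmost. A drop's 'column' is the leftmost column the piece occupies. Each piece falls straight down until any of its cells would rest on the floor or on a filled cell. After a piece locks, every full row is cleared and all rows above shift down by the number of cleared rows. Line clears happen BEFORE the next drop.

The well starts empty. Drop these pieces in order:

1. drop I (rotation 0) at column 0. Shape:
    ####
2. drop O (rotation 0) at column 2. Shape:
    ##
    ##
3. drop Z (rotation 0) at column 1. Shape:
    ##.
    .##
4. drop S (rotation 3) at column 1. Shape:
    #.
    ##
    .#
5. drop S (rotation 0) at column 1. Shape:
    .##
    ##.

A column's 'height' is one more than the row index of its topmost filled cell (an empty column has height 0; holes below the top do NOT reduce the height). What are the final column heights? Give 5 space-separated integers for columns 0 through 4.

Drop 1: I rot0 at col 0 lands with bottom-row=0; cleared 0 line(s) (total 0); column heights now [1 1 1 1 0], max=1
Drop 2: O rot0 at col 2 lands with bottom-row=1; cleared 0 line(s) (total 0); column heights now [1 1 3 3 0], max=3
Drop 3: Z rot0 at col 1 lands with bottom-row=3; cleared 0 line(s) (total 0); column heights now [1 5 5 4 0], max=5
Drop 4: S rot3 at col 1 lands with bottom-row=5; cleared 0 line(s) (total 0); column heights now [1 8 7 4 0], max=8
Drop 5: S rot0 at col 1 lands with bottom-row=8; cleared 0 line(s) (total 0); column heights now [1 9 10 10 0], max=10

Answer: 1 9 10 10 0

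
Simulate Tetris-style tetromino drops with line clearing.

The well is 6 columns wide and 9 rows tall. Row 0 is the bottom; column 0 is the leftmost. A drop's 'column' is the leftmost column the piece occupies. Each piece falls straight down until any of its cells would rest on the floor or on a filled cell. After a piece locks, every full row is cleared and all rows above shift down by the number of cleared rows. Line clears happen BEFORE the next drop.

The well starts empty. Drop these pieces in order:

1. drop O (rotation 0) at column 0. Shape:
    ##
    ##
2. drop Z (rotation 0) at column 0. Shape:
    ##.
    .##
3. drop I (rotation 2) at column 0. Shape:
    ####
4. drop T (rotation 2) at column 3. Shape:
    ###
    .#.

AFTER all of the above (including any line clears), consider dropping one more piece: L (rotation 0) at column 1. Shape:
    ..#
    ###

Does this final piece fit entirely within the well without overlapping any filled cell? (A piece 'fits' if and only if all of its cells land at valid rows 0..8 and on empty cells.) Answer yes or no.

Answer: yes

Derivation:
Drop 1: O rot0 at col 0 lands with bottom-row=0; cleared 0 line(s) (total 0); column heights now [2 2 0 0 0 0], max=2
Drop 2: Z rot0 at col 0 lands with bottom-row=2; cleared 0 line(s) (total 0); column heights now [4 4 3 0 0 0], max=4
Drop 3: I rot2 at col 0 lands with bottom-row=4; cleared 0 line(s) (total 0); column heights now [5 5 5 5 0 0], max=5
Drop 4: T rot2 at col 3 lands with bottom-row=4; cleared 0 line(s) (total 0); column heights now [5 5 5 6 6 6], max=6
Test piece L rot0 at col 1 (width 3): heights before test = [5 5 5 6 6 6]; fits = True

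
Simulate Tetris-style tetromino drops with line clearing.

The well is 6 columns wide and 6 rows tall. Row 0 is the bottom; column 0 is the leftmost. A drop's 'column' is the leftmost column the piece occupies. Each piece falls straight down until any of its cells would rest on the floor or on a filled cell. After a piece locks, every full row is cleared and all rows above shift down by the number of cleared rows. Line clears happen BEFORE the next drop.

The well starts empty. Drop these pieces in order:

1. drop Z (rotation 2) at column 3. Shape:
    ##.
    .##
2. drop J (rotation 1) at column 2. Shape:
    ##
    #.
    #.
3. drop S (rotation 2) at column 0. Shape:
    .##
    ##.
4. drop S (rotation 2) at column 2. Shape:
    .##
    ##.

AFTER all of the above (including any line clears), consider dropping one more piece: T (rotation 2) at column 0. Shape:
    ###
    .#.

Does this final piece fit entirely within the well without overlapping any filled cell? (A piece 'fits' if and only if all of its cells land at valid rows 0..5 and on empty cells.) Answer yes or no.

Answer: yes

Derivation:
Drop 1: Z rot2 at col 3 lands with bottom-row=0; cleared 0 line(s) (total 0); column heights now [0 0 0 2 2 1], max=2
Drop 2: J rot1 at col 2 lands with bottom-row=0; cleared 0 line(s) (total 0); column heights now [0 0 3 3 2 1], max=3
Drop 3: S rot2 at col 0 lands with bottom-row=2; cleared 0 line(s) (total 0); column heights now [3 4 4 3 2 1], max=4
Drop 4: S rot2 at col 2 lands with bottom-row=4; cleared 0 line(s) (total 0); column heights now [3 4 5 6 6 1], max=6
Test piece T rot2 at col 0 (width 3): heights before test = [3 4 5 6 6 1]; fits = True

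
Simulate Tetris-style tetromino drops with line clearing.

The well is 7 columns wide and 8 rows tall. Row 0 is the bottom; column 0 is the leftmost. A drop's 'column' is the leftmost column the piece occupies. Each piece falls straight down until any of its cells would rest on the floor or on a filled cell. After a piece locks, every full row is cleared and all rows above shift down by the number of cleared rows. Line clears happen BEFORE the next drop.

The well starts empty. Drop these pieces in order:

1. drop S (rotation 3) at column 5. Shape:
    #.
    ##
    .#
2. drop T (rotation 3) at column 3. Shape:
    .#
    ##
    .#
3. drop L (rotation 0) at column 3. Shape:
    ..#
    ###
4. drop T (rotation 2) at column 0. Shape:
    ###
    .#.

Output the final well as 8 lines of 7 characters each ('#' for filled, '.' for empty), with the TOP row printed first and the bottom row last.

Drop 1: S rot3 at col 5 lands with bottom-row=0; cleared 0 line(s) (total 0); column heights now [0 0 0 0 0 3 2], max=3
Drop 2: T rot3 at col 3 lands with bottom-row=0; cleared 0 line(s) (total 0); column heights now [0 0 0 2 3 3 2], max=3
Drop 3: L rot0 at col 3 lands with bottom-row=3; cleared 0 line(s) (total 0); column heights now [0 0 0 4 4 5 2], max=5
Drop 4: T rot2 at col 0 lands with bottom-row=0; cleared 1 line(s) (total 1); column heights now [0 1 0 3 3 4 1], max=4

Answer: .......
.......
.......
.......
.....#.
...###.
....##.
.#..#.#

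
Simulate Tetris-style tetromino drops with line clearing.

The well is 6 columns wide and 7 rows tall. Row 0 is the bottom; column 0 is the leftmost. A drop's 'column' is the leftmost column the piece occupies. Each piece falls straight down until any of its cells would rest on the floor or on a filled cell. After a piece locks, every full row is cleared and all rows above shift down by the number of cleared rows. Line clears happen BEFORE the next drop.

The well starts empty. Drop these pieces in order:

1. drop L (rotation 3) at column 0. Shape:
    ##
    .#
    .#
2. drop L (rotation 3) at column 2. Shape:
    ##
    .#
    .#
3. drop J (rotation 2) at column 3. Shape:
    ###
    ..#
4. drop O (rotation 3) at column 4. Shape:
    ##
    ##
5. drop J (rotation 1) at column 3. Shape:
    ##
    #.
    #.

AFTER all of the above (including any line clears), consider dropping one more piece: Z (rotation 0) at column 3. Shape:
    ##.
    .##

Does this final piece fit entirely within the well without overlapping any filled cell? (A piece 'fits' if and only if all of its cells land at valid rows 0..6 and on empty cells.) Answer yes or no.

Answer: no

Derivation:
Drop 1: L rot3 at col 0 lands with bottom-row=0; cleared 0 line(s) (total 0); column heights now [3 3 0 0 0 0], max=3
Drop 2: L rot3 at col 2 lands with bottom-row=0; cleared 0 line(s) (total 0); column heights now [3 3 3 3 0 0], max=3
Drop 3: J rot2 at col 3 lands with bottom-row=2; cleared 0 line(s) (total 0); column heights now [3 3 3 4 4 4], max=4
Drop 4: O rot3 at col 4 lands with bottom-row=4; cleared 0 line(s) (total 0); column heights now [3 3 3 4 6 6], max=6
Drop 5: J rot1 at col 3 lands with bottom-row=4; cleared 0 line(s) (total 0); column heights now [3 3 3 7 7 6], max=7
Test piece Z rot0 at col 3 (width 3): heights before test = [3 3 3 7 7 6]; fits = False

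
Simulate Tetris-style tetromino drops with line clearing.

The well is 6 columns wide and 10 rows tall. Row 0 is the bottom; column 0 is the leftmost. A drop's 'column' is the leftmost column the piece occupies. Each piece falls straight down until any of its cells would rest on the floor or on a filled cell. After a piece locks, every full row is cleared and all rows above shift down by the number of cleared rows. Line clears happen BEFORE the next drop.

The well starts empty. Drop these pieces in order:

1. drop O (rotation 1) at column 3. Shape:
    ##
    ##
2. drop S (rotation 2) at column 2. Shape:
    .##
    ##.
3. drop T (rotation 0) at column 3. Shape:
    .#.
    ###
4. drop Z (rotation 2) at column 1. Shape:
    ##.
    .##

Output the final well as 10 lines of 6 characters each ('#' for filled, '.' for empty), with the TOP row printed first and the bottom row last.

Answer: ......
......
......
.##...
..###.
...###
...##.
..##..
...##.
...##.

Derivation:
Drop 1: O rot1 at col 3 lands with bottom-row=0; cleared 0 line(s) (total 0); column heights now [0 0 0 2 2 0], max=2
Drop 2: S rot2 at col 2 lands with bottom-row=2; cleared 0 line(s) (total 0); column heights now [0 0 3 4 4 0], max=4
Drop 3: T rot0 at col 3 lands with bottom-row=4; cleared 0 line(s) (total 0); column heights now [0 0 3 5 6 5], max=6
Drop 4: Z rot2 at col 1 lands with bottom-row=5; cleared 0 line(s) (total 0); column heights now [0 7 7 6 6 5], max=7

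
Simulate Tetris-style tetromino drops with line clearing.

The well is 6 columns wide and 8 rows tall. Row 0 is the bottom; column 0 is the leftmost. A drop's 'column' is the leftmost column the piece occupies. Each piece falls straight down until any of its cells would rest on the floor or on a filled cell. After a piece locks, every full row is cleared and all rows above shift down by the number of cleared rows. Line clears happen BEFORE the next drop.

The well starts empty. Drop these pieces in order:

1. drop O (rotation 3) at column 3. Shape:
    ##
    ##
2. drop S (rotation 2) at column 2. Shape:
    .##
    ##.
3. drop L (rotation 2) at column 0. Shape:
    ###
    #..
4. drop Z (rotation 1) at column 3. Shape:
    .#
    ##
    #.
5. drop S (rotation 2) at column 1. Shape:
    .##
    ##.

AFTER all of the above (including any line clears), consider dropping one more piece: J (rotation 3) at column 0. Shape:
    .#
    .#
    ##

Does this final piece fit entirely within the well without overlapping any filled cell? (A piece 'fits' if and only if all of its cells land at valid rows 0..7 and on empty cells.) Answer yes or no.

Answer: no

Derivation:
Drop 1: O rot3 at col 3 lands with bottom-row=0; cleared 0 line(s) (total 0); column heights now [0 0 0 2 2 0], max=2
Drop 2: S rot2 at col 2 lands with bottom-row=2; cleared 0 line(s) (total 0); column heights now [0 0 3 4 4 0], max=4
Drop 3: L rot2 at col 0 lands with bottom-row=2; cleared 0 line(s) (total 0); column heights now [4 4 4 4 4 0], max=4
Drop 4: Z rot1 at col 3 lands with bottom-row=4; cleared 0 line(s) (total 0); column heights now [4 4 4 6 7 0], max=7
Drop 5: S rot2 at col 1 lands with bottom-row=5; cleared 0 line(s) (total 0); column heights now [4 6 7 7 7 0], max=7
Test piece J rot3 at col 0 (width 2): heights before test = [4 6 7 7 7 0]; fits = False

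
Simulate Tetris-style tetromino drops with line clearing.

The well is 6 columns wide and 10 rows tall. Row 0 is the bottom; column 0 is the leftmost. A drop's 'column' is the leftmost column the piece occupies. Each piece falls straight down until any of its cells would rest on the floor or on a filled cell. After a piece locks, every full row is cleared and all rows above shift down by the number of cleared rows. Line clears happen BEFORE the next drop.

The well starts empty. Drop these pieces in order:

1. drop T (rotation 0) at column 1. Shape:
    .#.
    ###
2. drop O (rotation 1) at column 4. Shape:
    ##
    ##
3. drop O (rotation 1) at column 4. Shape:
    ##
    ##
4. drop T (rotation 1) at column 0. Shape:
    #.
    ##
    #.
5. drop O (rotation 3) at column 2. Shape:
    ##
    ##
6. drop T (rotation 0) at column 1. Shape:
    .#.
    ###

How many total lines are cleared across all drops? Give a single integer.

Answer: 1

Derivation:
Drop 1: T rot0 at col 1 lands with bottom-row=0; cleared 0 line(s) (total 0); column heights now [0 1 2 1 0 0], max=2
Drop 2: O rot1 at col 4 lands with bottom-row=0; cleared 0 line(s) (total 0); column heights now [0 1 2 1 2 2], max=2
Drop 3: O rot1 at col 4 lands with bottom-row=2; cleared 0 line(s) (total 0); column heights now [0 1 2 1 4 4], max=4
Drop 4: T rot1 at col 0 lands with bottom-row=0; cleared 1 line(s) (total 1); column heights now [2 1 1 0 3 3], max=3
Drop 5: O rot3 at col 2 lands with bottom-row=1; cleared 0 line(s) (total 1); column heights now [2 1 3 3 3 3], max=3
Drop 6: T rot0 at col 1 lands with bottom-row=3; cleared 0 line(s) (total 1); column heights now [2 4 5 4 3 3], max=5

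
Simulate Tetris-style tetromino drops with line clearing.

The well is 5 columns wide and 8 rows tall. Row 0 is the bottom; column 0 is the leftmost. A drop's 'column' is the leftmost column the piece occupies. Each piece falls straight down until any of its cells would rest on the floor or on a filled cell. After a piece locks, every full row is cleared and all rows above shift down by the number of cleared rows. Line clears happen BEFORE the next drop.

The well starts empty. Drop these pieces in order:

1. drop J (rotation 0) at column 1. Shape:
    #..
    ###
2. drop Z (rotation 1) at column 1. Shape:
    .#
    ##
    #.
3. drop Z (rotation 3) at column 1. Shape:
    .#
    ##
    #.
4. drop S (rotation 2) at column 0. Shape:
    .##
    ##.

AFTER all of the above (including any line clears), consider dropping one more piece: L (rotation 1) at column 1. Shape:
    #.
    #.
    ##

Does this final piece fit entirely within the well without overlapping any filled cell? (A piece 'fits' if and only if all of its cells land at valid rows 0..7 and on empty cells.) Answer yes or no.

Drop 1: J rot0 at col 1 lands with bottom-row=0; cleared 0 line(s) (total 0); column heights now [0 2 1 1 0], max=2
Drop 2: Z rot1 at col 1 lands with bottom-row=2; cleared 0 line(s) (total 0); column heights now [0 4 5 1 0], max=5
Drop 3: Z rot3 at col 1 lands with bottom-row=4; cleared 0 line(s) (total 0); column heights now [0 6 7 1 0], max=7
Drop 4: S rot2 at col 0 lands with bottom-row=6; cleared 0 line(s) (total 0); column heights now [7 8 8 1 0], max=8
Test piece L rot1 at col 1 (width 2): heights before test = [7 8 8 1 0]; fits = False

Answer: no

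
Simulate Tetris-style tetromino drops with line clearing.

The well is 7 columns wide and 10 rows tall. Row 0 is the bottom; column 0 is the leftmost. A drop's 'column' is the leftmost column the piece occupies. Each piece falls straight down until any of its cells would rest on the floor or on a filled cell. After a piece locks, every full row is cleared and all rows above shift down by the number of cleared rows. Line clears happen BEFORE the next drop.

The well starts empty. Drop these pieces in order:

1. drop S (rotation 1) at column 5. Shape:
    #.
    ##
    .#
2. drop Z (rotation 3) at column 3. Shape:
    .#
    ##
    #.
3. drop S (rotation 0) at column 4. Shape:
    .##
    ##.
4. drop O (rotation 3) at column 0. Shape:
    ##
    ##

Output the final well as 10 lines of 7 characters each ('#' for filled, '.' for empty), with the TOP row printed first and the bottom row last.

Drop 1: S rot1 at col 5 lands with bottom-row=0; cleared 0 line(s) (total 0); column heights now [0 0 0 0 0 3 2], max=3
Drop 2: Z rot3 at col 3 lands with bottom-row=0; cleared 0 line(s) (total 0); column heights now [0 0 0 2 3 3 2], max=3
Drop 3: S rot0 at col 4 lands with bottom-row=3; cleared 0 line(s) (total 0); column heights now [0 0 0 2 4 5 5], max=5
Drop 4: O rot3 at col 0 lands with bottom-row=0; cleared 0 line(s) (total 0); column heights now [2 2 0 2 4 5 5], max=5

Answer: .......
.......
.......
.......
.......
.....##
....##.
....##.
##.####
##.#..#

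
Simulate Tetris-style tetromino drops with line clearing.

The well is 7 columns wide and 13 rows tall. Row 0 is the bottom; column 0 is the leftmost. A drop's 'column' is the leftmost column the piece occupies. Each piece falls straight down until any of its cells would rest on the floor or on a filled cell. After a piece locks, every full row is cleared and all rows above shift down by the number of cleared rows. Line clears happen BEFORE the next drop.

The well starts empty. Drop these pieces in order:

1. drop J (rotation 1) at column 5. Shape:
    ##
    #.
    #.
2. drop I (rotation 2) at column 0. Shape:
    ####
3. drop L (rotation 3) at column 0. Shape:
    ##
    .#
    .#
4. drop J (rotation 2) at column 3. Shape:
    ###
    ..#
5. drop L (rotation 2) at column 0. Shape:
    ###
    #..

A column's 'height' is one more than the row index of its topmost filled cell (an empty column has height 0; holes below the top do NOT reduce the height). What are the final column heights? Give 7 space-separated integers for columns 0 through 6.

Answer: 6 6 6 5 5 5 3

Derivation:
Drop 1: J rot1 at col 5 lands with bottom-row=0; cleared 0 line(s) (total 0); column heights now [0 0 0 0 0 3 3], max=3
Drop 2: I rot2 at col 0 lands with bottom-row=0; cleared 0 line(s) (total 0); column heights now [1 1 1 1 0 3 3], max=3
Drop 3: L rot3 at col 0 lands with bottom-row=1; cleared 0 line(s) (total 0); column heights now [4 4 1 1 0 3 3], max=4
Drop 4: J rot2 at col 3 lands with bottom-row=3; cleared 0 line(s) (total 0); column heights now [4 4 1 5 5 5 3], max=5
Drop 5: L rot2 at col 0 lands with bottom-row=4; cleared 0 line(s) (total 0); column heights now [6 6 6 5 5 5 3], max=6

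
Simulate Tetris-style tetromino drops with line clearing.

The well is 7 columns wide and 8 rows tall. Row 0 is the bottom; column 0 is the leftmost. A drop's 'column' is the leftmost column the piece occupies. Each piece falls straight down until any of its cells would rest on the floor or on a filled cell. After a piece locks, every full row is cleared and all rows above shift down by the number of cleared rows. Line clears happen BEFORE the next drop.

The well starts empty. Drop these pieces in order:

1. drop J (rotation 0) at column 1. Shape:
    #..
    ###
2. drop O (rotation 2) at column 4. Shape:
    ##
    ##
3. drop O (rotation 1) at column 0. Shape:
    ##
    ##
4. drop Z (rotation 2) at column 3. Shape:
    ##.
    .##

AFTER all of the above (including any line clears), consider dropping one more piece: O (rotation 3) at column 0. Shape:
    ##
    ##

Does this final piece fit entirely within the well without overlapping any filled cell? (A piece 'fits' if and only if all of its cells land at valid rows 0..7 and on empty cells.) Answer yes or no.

Drop 1: J rot0 at col 1 lands with bottom-row=0; cleared 0 line(s) (total 0); column heights now [0 2 1 1 0 0 0], max=2
Drop 2: O rot2 at col 4 lands with bottom-row=0; cleared 0 line(s) (total 0); column heights now [0 2 1 1 2 2 0], max=2
Drop 3: O rot1 at col 0 lands with bottom-row=2; cleared 0 line(s) (total 0); column heights now [4 4 1 1 2 2 0], max=4
Drop 4: Z rot2 at col 3 lands with bottom-row=2; cleared 0 line(s) (total 0); column heights now [4 4 1 4 4 3 0], max=4
Test piece O rot3 at col 0 (width 2): heights before test = [4 4 1 4 4 3 0]; fits = True

Answer: yes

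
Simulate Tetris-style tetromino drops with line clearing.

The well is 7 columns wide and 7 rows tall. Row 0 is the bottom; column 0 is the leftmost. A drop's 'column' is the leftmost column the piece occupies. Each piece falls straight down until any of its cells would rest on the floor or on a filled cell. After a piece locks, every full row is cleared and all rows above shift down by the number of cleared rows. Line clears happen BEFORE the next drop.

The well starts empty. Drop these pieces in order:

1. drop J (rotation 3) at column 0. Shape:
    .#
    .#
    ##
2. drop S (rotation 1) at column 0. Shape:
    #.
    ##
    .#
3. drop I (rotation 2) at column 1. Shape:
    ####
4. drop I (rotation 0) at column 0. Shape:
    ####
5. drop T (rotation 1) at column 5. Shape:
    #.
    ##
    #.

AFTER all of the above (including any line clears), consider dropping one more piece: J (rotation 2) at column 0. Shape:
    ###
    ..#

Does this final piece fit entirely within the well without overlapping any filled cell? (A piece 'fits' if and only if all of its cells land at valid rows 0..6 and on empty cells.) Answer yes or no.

Drop 1: J rot3 at col 0 lands with bottom-row=0; cleared 0 line(s) (total 0); column heights now [1 3 0 0 0 0 0], max=3
Drop 2: S rot1 at col 0 lands with bottom-row=3; cleared 0 line(s) (total 0); column heights now [6 5 0 0 0 0 0], max=6
Drop 3: I rot2 at col 1 lands with bottom-row=5; cleared 0 line(s) (total 0); column heights now [6 6 6 6 6 0 0], max=6
Drop 4: I rot0 at col 0 lands with bottom-row=6; cleared 0 line(s) (total 0); column heights now [7 7 7 7 6 0 0], max=7
Drop 5: T rot1 at col 5 lands with bottom-row=0; cleared 0 line(s) (total 0); column heights now [7 7 7 7 6 3 2], max=7
Test piece J rot2 at col 0 (width 3): heights before test = [7 7 7 7 6 3 2]; fits = False

Answer: no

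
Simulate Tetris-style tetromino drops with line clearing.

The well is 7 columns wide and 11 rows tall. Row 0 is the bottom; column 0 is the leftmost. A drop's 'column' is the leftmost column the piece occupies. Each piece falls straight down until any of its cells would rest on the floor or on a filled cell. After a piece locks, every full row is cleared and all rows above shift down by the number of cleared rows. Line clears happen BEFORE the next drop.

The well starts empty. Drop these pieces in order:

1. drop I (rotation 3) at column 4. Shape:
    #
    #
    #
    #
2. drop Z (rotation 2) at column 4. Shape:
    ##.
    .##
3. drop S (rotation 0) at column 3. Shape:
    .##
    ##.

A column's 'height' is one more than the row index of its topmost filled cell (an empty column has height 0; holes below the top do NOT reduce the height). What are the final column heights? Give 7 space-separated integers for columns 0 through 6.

Answer: 0 0 0 6 7 7 4

Derivation:
Drop 1: I rot3 at col 4 lands with bottom-row=0; cleared 0 line(s) (total 0); column heights now [0 0 0 0 4 0 0], max=4
Drop 2: Z rot2 at col 4 lands with bottom-row=3; cleared 0 line(s) (total 0); column heights now [0 0 0 0 5 5 4], max=5
Drop 3: S rot0 at col 3 lands with bottom-row=5; cleared 0 line(s) (total 0); column heights now [0 0 0 6 7 7 4], max=7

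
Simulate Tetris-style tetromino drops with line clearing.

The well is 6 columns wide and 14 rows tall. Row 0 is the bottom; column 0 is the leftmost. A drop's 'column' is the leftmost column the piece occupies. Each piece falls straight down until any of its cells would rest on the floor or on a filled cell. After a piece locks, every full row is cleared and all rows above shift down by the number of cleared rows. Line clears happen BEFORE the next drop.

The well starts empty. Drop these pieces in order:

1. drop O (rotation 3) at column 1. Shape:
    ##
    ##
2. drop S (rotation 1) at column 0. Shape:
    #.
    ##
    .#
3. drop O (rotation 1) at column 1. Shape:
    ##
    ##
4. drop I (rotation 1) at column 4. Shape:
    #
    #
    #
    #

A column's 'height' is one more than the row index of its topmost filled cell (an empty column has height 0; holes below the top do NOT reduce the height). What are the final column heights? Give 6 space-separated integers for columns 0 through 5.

Answer: 5 6 6 0 4 0

Derivation:
Drop 1: O rot3 at col 1 lands with bottom-row=0; cleared 0 line(s) (total 0); column heights now [0 2 2 0 0 0], max=2
Drop 2: S rot1 at col 0 lands with bottom-row=2; cleared 0 line(s) (total 0); column heights now [5 4 2 0 0 0], max=5
Drop 3: O rot1 at col 1 lands with bottom-row=4; cleared 0 line(s) (total 0); column heights now [5 6 6 0 0 0], max=6
Drop 4: I rot1 at col 4 lands with bottom-row=0; cleared 0 line(s) (total 0); column heights now [5 6 6 0 4 0], max=6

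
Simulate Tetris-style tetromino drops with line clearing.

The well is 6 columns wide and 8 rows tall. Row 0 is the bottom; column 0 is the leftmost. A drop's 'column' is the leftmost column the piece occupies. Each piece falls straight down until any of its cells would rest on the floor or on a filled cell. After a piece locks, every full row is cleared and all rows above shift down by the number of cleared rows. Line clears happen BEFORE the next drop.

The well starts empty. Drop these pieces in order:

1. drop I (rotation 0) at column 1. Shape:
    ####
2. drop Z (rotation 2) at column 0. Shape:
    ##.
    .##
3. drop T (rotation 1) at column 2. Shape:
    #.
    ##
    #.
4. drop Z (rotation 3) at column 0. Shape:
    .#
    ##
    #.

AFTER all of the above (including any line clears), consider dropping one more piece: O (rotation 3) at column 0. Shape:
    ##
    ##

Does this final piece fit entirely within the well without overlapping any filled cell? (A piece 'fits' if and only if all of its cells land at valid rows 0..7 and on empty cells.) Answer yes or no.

Drop 1: I rot0 at col 1 lands with bottom-row=0; cleared 0 line(s) (total 0); column heights now [0 1 1 1 1 0], max=1
Drop 2: Z rot2 at col 0 lands with bottom-row=1; cleared 0 line(s) (total 0); column heights now [3 3 2 1 1 0], max=3
Drop 3: T rot1 at col 2 lands with bottom-row=2; cleared 0 line(s) (total 0); column heights now [3 3 5 4 1 0], max=5
Drop 4: Z rot3 at col 0 lands with bottom-row=3; cleared 0 line(s) (total 0); column heights now [5 6 5 4 1 0], max=6
Test piece O rot3 at col 0 (width 2): heights before test = [5 6 5 4 1 0]; fits = True

Answer: yes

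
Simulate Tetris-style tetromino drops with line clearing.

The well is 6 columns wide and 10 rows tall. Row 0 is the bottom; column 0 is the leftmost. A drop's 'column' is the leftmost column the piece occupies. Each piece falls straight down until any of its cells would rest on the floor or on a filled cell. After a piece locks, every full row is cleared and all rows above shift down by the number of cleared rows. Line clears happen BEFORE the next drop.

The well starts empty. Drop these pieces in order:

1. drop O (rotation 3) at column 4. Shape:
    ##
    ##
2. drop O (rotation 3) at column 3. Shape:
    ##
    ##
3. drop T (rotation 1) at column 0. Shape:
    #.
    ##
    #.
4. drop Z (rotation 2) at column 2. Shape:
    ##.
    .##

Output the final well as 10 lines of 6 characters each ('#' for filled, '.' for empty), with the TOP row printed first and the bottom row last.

Drop 1: O rot3 at col 4 lands with bottom-row=0; cleared 0 line(s) (total 0); column heights now [0 0 0 0 2 2], max=2
Drop 2: O rot3 at col 3 lands with bottom-row=2; cleared 0 line(s) (total 0); column heights now [0 0 0 4 4 2], max=4
Drop 3: T rot1 at col 0 lands with bottom-row=0; cleared 0 line(s) (total 0); column heights now [3 2 0 4 4 2], max=4
Drop 4: Z rot2 at col 2 lands with bottom-row=4; cleared 0 line(s) (total 0); column heights now [3 2 6 6 5 2], max=6

Answer: ......
......
......
......
..##..
...##.
...##.
#..##.
##..##
#...##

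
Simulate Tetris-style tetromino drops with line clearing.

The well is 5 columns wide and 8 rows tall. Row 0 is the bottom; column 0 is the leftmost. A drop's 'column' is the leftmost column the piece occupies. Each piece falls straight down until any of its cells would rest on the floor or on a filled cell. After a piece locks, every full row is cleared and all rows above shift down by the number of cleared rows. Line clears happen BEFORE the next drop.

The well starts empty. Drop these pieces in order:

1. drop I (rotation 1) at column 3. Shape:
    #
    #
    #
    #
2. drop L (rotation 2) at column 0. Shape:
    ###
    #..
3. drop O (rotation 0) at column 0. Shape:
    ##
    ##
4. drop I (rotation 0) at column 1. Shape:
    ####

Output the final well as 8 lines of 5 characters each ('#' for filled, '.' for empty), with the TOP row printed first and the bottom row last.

Answer: .....
.....
.....
.####
##.#.
##.#.
####.
#..#.

Derivation:
Drop 1: I rot1 at col 3 lands with bottom-row=0; cleared 0 line(s) (total 0); column heights now [0 0 0 4 0], max=4
Drop 2: L rot2 at col 0 lands with bottom-row=0; cleared 0 line(s) (total 0); column heights now [2 2 2 4 0], max=4
Drop 3: O rot0 at col 0 lands with bottom-row=2; cleared 0 line(s) (total 0); column heights now [4 4 2 4 0], max=4
Drop 4: I rot0 at col 1 lands with bottom-row=4; cleared 0 line(s) (total 0); column heights now [4 5 5 5 5], max=5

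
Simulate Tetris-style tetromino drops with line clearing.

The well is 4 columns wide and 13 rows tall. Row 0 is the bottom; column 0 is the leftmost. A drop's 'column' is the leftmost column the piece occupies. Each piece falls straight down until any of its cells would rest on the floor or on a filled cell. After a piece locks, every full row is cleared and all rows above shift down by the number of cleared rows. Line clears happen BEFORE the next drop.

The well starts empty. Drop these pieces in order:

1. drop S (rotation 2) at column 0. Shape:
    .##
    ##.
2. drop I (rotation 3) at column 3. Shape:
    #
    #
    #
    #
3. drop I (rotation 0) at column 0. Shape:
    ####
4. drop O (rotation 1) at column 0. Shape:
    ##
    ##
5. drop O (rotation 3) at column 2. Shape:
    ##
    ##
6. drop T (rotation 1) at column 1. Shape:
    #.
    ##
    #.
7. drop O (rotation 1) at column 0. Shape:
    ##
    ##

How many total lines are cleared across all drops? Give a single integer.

Answer: 1

Derivation:
Drop 1: S rot2 at col 0 lands with bottom-row=0; cleared 0 line(s) (total 0); column heights now [1 2 2 0], max=2
Drop 2: I rot3 at col 3 lands with bottom-row=0; cleared 0 line(s) (total 0); column heights now [1 2 2 4], max=4
Drop 3: I rot0 at col 0 lands with bottom-row=4; cleared 1 line(s) (total 1); column heights now [1 2 2 4], max=4
Drop 4: O rot1 at col 0 lands with bottom-row=2; cleared 0 line(s) (total 1); column heights now [4 4 2 4], max=4
Drop 5: O rot3 at col 2 lands with bottom-row=4; cleared 0 line(s) (total 1); column heights now [4 4 6 6], max=6
Drop 6: T rot1 at col 1 lands with bottom-row=5; cleared 0 line(s) (total 1); column heights now [4 8 7 6], max=8
Drop 7: O rot1 at col 0 lands with bottom-row=8; cleared 0 line(s) (total 1); column heights now [10 10 7 6], max=10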